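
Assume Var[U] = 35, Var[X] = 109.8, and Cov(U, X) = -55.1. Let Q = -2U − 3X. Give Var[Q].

Var[Q] = a²·Var[U] + b²·Var[X] + 2ab·Cov(U, X) with a = -2, b = -3.
= (-2)²·35 + (-3)²·109.8 + 2·(-2)·(-3)·(-55.1)
= 140 + 988.2 + (-661.2) = 467.

Var[Q] = 467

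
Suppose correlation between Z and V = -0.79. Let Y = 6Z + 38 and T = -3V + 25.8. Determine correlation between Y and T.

correlation between Y and T = 0.79

Linear rescalings preserve |correlation|; the slopes 6 and -3 have opposite signs, so the correlation flips sign: correlation between Y and T = −correlation between Z and V = 0.79.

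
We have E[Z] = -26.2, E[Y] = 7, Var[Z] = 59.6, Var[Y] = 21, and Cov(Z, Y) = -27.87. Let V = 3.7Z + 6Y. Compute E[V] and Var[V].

E[V] = -54.94, Var[V] = 334.496

E[V] = 3.7·E[Z] + 6·E[Y] = 3.7·(-26.2) + 6·7 = -54.94.
Var[V] = a²·Var[Z] + b²·Var[Y] + 2ab·Cov(Z, Y) with a = 3.7, b = 6.
= 3.7²·59.6 + 6²·21 + 2·3.7·6·(-27.87)
= 815.924 + 756 + (-1237.428) = 334.496.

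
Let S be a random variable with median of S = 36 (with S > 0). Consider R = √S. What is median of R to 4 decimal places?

√S is monotone on this domain, so median of R = √(36) = 6.

median of R = 6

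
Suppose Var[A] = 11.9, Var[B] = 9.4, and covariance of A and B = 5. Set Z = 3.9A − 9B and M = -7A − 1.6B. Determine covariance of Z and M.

covariance of Z and M = 94.29

By bilinearity, covariance of Z and M = ac·Var[A] + bd·Var[B] + (ad+bc)·covariance of A and B, with a=3.9, b=-9, c=-7, d=-1.6.
ac·Var[A] = 3.9·(-7)·11.9 = -324.87
bd·Var[B] = (-9)·(-1.6)·9.4 = 135.36
(ad+bc)·covariance of A and B = (56.76)·5 = 283.8
covariance of Z and M = -324.87 + 135.36 + 283.8 = 94.29.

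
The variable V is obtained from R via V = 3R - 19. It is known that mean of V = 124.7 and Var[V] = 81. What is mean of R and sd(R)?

mean of R = 47.9, sd(R) = 3

From V = 3R - 19: mean of V = a·mean of R + b, so mean of R = (mean of V − b)/a = (124.7 − (-19))/3 = 47.9.
sd(V) = √81 = 9.
sd(V) = |a|·sd(R), so sd(R) = 9/|3| = 3.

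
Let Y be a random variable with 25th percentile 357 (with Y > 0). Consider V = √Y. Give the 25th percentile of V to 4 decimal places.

25th percentile of V = 18.8944

√Y is increasing, so P_{25}(V) = g(P_{25}(Y)) ≈ 18.8944.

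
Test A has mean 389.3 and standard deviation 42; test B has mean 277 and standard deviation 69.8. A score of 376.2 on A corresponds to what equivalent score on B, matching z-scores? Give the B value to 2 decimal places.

z = (376.2 − 389.3)/42 ≈ -0.3119.
B = 277 + z·69.8 = 277 + (376.2 − 389.3)·69.8/42 ≈ 255.23.

B = 255.23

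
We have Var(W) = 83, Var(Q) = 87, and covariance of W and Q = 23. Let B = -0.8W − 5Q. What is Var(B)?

Var(B) = 2412.12

Var(B) = a²·Var(W) + b²·Var(Q) + 2ab·covariance of W and Q with a = -0.8, b = -5.
= (-0.8)²·83 + (-5)²·87 + 2·(-0.8)·(-5)·23
= 53.12 + 2175 + 184 = 2412.12.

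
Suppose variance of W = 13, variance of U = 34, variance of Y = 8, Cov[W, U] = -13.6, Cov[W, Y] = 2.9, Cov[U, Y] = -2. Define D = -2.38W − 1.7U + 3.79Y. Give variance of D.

variance of D = 150.21364

variance of D = a²·variance of W + b²·variance of U + c²·variance of Y + 2ab·Cov[W, U] + 2ac·Cov[W, Y] + 2bc·Cov[U, Y], with a = -2.38, b = -1.7, c = 3.79.
= 73.6372 + 98.26 + 114.9128 + (-110.0512) + (-52.31716) + 25.772
= 150.21364.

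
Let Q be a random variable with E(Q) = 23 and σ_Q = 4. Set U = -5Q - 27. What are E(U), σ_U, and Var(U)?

E(U) = -142, σ_U = 20, Var(U) = 400

U = -5Q - 27 is linear with a = -5, b = -27.
E(U) = a·E(Q) + b = (-5)·23 + (-27) = -142.
σ_U = |a|·σ_Q = |-5|·4 = 20.
Var(Q) = 4² = 16.
Var(U) = a²·Var(Q) = (-5)²·16 = 400 (the additive constant -27 does not affect variance).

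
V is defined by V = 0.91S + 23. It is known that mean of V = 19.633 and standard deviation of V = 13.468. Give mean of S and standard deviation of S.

mean of S = -3.7, standard deviation of S = 14.8

From V = 0.91S + 23: mean of V = a·mean of S + b, so mean of S = (mean of V − b)/a = (19.633 − 23)/0.91 = -3.7.
standard deviation of V = |a|·standard deviation of S, so standard deviation of S = 13.468/|0.91| = 14.8.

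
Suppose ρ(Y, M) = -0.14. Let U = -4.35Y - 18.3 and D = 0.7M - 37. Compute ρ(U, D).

Linear rescalings preserve |correlation|; the slopes -4.35 and 0.7 have opposite signs, so the correlation flips sign: ρ(U, D) = −ρ(Y, M) = 0.14.

ρ(U, D) = 0.14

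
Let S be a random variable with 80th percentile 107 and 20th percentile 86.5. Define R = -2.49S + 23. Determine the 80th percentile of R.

Since a = -2.49 < 0 the transformation is decreasing, reversing order: the 80th percentile of R corresponds to the 20th percentile of S.
So P_{80}(R) = a·P_{20}(S) + b = (-2.49)·86.5 + 23 = -192.385.

80th percentile of R = -192.385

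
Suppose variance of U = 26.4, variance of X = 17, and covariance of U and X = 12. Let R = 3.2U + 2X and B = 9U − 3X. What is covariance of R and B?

covariance of R and B = 759.12

By bilinearity, covariance of R and B = ac·variance of U + bd·variance of X + (ad+bc)·covariance of U and X, with a=3.2, b=2, c=9, d=-3.
ac·variance of U = 3.2·9·26.4 = 760.32
bd·variance of X = 2·(-3)·17 = -102
(ad+bc)·covariance of U and X = (8.4)·12 = 100.8
covariance of R and B = 760.32 + (-102) + 100.8 = 759.12.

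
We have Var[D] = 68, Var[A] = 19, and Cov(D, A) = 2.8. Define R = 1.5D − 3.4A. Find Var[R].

Var[R] = a²·Var[D] + b²·Var[A] + 2ab·Cov(D, A) with a = 1.5, b = -3.4.
= 1.5²·68 + (-3.4)²·19 + 2·1.5·(-3.4)·2.8
= 153 + 219.64 + (-28.56) = 344.08.

Var[R] = 344.08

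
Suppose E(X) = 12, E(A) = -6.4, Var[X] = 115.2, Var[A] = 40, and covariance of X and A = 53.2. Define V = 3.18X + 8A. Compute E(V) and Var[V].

E(V) = -13.04, Var[V] = 6431.76448

E(V) = 3.18·E(X) + 8·E(A) = 3.18·12 + 8·(-6.4) = -13.04.
Var[V] = a²·Var[X] + b²·Var[A] + 2ab·covariance of X and A with a = 3.18, b = 8.
= 3.18²·115.2 + 8²·40 + 2·3.18·8·53.2
= 1164.94848 + 2560 + 2706.816 = 6431.76448.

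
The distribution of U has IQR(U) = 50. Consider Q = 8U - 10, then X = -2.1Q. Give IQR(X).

IQR(X) = 840

IQR(Q) = |8|·50 = 400.
IQR(X) = |-2.1|·400 = 840.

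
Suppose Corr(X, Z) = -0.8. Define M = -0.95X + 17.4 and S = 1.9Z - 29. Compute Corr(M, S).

Linear rescalings preserve |correlation|; the slopes -0.95 and 1.9 have opposite signs, so the correlation flips sign: Corr(M, S) = −Corr(X, Z) = 0.8.

Corr(M, S) = 0.8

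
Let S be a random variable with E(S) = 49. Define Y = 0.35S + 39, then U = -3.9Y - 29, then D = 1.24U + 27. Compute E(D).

E(D) = -280.5014

E(Y) = 0.35·49 + 39 = 56.15.
E(U) = (-3.9)·56.15 + (-29) = -247.985.
E(D) = 1.24·(-247.985) + 27 = -280.5014.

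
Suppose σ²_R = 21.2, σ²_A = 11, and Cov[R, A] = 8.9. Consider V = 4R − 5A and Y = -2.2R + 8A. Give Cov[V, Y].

By bilinearity, Cov[V, Y] = ac·σ²_R + bd·σ²_A + (ad+bc)·Cov[R, A], with a=4, b=-5, c=-2.2, d=8.
ac·σ²_R = 4·(-2.2)·21.2 = -186.56
bd·σ²_A = (-5)·8·11 = -440
(ad+bc)·Cov[R, A] = (43)·8.9 = 382.7
Cov[V, Y] = -186.56 + (-440) + 382.7 = -243.86.

Cov[V, Y] = -243.86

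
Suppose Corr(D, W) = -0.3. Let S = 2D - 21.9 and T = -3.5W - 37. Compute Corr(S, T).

Linear rescalings preserve |correlation|; the slopes 2 and -3.5 have opposite signs, so the correlation flips sign: Corr(S, T) = −Corr(D, W) = 0.3.

Corr(S, T) = 0.3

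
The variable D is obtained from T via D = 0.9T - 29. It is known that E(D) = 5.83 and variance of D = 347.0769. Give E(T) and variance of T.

E(T) = 38.7, variance of T = 428.49

From D = 0.9T - 29: E(D) = a·E(T) + b, so E(T) = (E(D) − b)/a = (5.83 − (-29))/0.9 = 38.7.
variance of D = a²·variance of T, so variance of T = 347.0769/0.9² = 428.49.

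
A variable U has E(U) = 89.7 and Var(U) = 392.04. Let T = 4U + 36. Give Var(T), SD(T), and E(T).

T = 4U + 36 is linear with a = 4, b = 36.
Var(T) = a²·Var(U) = 4²·392.04 = 6272.64 (the additive constant 36 does not affect variance).
SD(U) = √392.04 = 19.8.
SD(T) = |a|·SD(U) = |4|·19.8 = 79.2.
E(T) = a·E(U) + b = 4·89.7 + 36 = 394.8.

Var(T) = 6272.64, SD(T) = 79.2, E(T) = 394.8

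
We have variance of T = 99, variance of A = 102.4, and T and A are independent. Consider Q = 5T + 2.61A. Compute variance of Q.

variance of Q = a²·variance of T + b²·variance of A + 2ab·Cov[T, A] with a = 5, b = 2.61.
Independence gives Cov[T, A] = 0.
= 5²·99 + 2.61²·102.4 + 2·5·2.61·0
= 2475 + 697.55904 + 0 = 3172.55904.

variance of Q = 3172.55904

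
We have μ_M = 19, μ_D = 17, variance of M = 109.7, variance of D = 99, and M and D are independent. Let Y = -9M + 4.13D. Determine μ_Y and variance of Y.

μ_Y = (-9)·μ_M + 4.13·μ_D = (-9)·19 + 4.13·17 = -100.79.
variance of Y = a²·variance of M + b²·variance of D + 2ab·Cov(M, D) with a = -9, b = 4.13.
Independence gives Cov(M, D) = 0.
= (-9)²·109.7 + 4.13²·99 + 2·(-9)·4.13·0
= 8885.7 + 1688.6331 + 0 = 10574.3331.

μ_Y = -100.79, variance of Y = 10574.3331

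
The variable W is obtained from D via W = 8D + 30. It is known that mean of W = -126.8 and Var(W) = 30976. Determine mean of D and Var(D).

From W = 8D + 30: mean of W = a·mean of D + b, so mean of D = (mean of W − b)/a = (-126.8 − 30)/8 = -19.6.
Var(W) = a²·Var(D), so Var(D) = 30976/8² = 484.

mean of D = -19.6, Var(D) = 484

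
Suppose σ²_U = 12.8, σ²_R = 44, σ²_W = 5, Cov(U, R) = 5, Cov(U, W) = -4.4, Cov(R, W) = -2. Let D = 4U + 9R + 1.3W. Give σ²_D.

σ²_D = 4044.69

σ²_D = a²·σ²_U + b²·σ²_R + c²·σ²_W + 2ab·Cov(U, R) + 2ac·Cov(U, W) + 2bc·Cov(R, W), with a = 4, b = 9, c = 1.3.
= 204.8 + 3564 + 8.45 + 360 + (-45.76) + (-46.8)
= 4044.69.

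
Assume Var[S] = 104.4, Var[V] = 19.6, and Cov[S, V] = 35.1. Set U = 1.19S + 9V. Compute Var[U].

Var[U] = a²·Var[S] + b²·Var[V] + 2ab·Cov[S, V] with a = 1.19, b = 9.
= 1.19²·104.4 + 9²·19.6 + 2·1.19·9·35.1
= 147.84084 + 1587.6 + 751.842 = 2487.28284.

Var[U] = 2487.28284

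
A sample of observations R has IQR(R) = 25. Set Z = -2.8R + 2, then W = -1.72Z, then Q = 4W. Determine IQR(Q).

IQR(Q) = 481.6

IQR(Z) = |-2.8|·25 = 70.
IQR(W) = |-1.72|·70 = 120.4.
IQR(Q) = |4|·120.4 = 481.6.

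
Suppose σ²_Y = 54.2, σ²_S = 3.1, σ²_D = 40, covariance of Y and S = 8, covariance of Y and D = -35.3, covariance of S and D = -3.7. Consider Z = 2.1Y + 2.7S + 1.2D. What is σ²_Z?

σ²_Z = a²·σ²_Y + b²·σ²_S + c²·σ²_D + 2ab·covariance of Y and S + 2ac·covariance of Y and D + 2bc·covariance of S and D, with a = 2.1, b = 2.7, c = 1.2.
= 239.022 + 22.599 + 57.6 + 90.72 + (-177.912) + (-23.976)
= 208.053.

σ²_Z = 208.053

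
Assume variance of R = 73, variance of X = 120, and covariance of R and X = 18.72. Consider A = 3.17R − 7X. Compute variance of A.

variance of A = a²·variance of R + b²·variance of X + 2ab·covariance of R and X with a = 3.17, b = -7.
= 3.17²·73 + (-7)²·120 + 2·3.17·(-7)·18.72
= 733.5697 + 5880 + (-830.7936) = 5782.7761.

variance of A = 5782.7761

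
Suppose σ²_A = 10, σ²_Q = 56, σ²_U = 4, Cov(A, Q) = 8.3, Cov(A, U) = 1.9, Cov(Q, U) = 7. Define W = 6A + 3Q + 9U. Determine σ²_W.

σ²_W = 2070

σ²_W = a²·σ²_A + b²·σ²_Q + c²·σ²_U + 2ab·Cov(A, Q) + 2ac·Cov(A, U) + 2bc·Cov(Q, U), with a = 6, b = 3, c = 9.
= 360 + 504 + 324 + 298.8 + 205.2 + 378
= 2070.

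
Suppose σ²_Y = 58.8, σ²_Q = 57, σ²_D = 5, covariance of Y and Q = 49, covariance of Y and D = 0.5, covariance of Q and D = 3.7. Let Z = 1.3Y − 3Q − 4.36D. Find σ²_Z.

σ²_Z = 416.344

σ²_Z = a²·σ²_Y + b²·σ²_Q + c²·σ²_D + 2ab·covariance of Y and Q + 2ac·covariance of Y and D + 2bc·covariance of Q and D, with a = 1.3, b = -3, c = -4.36.
= 99.372 + 513 + 95.048 + (-382.2) + (-5.668) + 96.792
= 416.344.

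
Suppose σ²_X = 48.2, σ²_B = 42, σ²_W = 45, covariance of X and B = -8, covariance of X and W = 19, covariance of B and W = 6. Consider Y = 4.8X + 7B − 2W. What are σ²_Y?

σ²_Y = a²·σ²_X + b²·σ²_B + c²·σ²_W + 2ab·covariance of X and B + 2ac·covariance of X and W + 2bc·covariance of B and W, with a = 4.8, b = 7, c = -2.
= 1110.528 + 2058 + 180 + (-537.6) + (-364.8) + (-168)
= 2278.128.

σ²_Y = 2278.128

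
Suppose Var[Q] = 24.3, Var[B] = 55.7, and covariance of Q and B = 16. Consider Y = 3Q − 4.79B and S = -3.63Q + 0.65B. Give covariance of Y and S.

covariance of Y and S = -128.64575

By bilinearity, covariance of Y and S = ac·Var[Q] + bd·Var[B] + (ad+bc)·covariance of Q and B, with a=3, b=-4.79, c=-3.63, d=0.65.
ac·Var[Q] = 3·(-3.63)·24.3 = -264.627
bd·Var[B] = (-4.79)·0.65·55.7 = -173.42195
(ad+bc)·covariance of Q and B = (19.3377)·16 = 309.4032
covariance of Y and S = -264.627 + (-173.42195) + 309.4032 = -128.64575.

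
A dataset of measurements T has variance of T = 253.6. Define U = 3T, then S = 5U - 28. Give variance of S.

variance of U = 3²·253.6 = 2282.4.
variance of S = 5²·2282.4 = 57060.

variance of S = 57060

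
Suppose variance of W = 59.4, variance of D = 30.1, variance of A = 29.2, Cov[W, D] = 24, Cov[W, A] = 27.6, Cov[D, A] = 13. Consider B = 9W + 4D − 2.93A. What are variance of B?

variance of B = 5511.33508

variance of B = a²·variance of W + b²·variance of D + c²·variance of A + 2ab·Cov[W, D] + 2ac·Cov[W, A] + 2bc·Cov[D, A], with a = 9, b = 4, c = -2.93.
= 4811.4 + 481.6 + 250.67908 + 1728 + (-1455.624) + (-304.72)
= 5511.33508.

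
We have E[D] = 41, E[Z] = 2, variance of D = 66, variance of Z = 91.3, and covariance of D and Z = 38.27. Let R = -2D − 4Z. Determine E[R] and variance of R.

E[R] = -90, variance of R = 2337.12

E[R] = (-2)·E[D] + (-4)·E[Z] = (-2)·41 + (-4)·2 = -90.
variance of R = a²·variance of D + b²·variance of Z + 2ab·covariance of D and Z with a = -2, b = -4.
= (-2)²·66 + (-4)²·91.3 + 2·(-2)·(-4)·38.27
= 264 + 1460.8 + 612.32 = 2337.12.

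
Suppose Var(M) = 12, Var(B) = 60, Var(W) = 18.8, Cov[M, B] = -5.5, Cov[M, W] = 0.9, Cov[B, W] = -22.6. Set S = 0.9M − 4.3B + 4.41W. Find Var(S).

Var(S) = 2391.58608

Var(S) = a²·Var(M) + b²·Var(B) + c²·Var(W) + 2ab·Cov[M, B] + 2ac·Cov[M, W] + 2bc·Cov[B, W], with a = 0.9, b = -4.3, c = 4.41.
= 9.72 + 1109.4 + 365.62428 + 42.57 + 7.1442 + 857.1276
= 2391.58608.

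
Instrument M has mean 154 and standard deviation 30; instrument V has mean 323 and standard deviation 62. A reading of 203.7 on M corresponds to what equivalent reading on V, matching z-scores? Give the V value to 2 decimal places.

z = (203.7 − 154)/30 ≈ 1.6567.
V = 323 + z·62 = 323 + (203.7 − 154)·62/30 ≈ 425.71.

V = 425.71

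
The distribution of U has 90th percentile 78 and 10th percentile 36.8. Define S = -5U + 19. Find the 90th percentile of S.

Since a = -5 < 0 the transformation is decreasing, reversing order: the 90th percentile of S corresponds to the 10th percentile of U.
So P_{90}(S) = a·P_{10}(U) + b = (-5)·36.8 + 19 = -165.

90th percentile of S = -165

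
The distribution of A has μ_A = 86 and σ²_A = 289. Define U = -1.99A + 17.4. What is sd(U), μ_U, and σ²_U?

U = -1.99A + 17.4 is linear with a = -1.99, b = 17.4.
sd(A) = √289 = 17.
sd(U) = |a|·sd(A) = |-1.99|·17 = 33.83.
μ_U = a·μ_A + b = (-1.99)·86 + 17.4 = -153.74.
σ²_U = a²·σ²_A = (-1.99)²·289 = 1144.4689 (the additive constant 17.4 does not affect variance).

sd(U) = 33.83, μ_U = -153.74, σ²_U = 1144.4689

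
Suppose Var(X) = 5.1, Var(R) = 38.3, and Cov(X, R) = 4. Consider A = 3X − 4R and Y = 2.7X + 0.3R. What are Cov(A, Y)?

By bilinearity, Cov(A, Y) = ac·Var(X) + bd·Var(R) + (ad+bc)·Cov(X, R), with a=3, b=-4, c=2.7, d=0.3.
ac·Var(X) = 3·2.7·5.1 = 41.31
bd·Var(R) = (-4)·0.3·38.3 = -45.96
(ad+bc)·Cov(X, R) = (-9.9)·4 = -39.6
Cov(A, Y) = 41.31 + (-45.96) + (-39.6) = -44.25.

Cov(A, Y) = -44.25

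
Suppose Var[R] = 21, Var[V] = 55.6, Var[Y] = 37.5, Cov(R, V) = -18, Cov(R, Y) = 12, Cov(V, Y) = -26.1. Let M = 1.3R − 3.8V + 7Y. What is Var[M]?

Var[M] = 4460.614

Var[M] = a²·Var[R] + b²·Var[V] + c²·Var[Y] + 2ab·Cov(R, V) + 2ac·Cov(R, Y) + 2bc·Cov(V, Y), with a = 1.3, b = -3.8, c = 7.
= 35.49 + 802.864 + 1837.5 + 177.84 + 218.4 + 1388.52
= 4460.614.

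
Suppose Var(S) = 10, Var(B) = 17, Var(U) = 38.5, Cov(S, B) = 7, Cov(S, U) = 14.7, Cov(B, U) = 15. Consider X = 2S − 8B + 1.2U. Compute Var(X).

Var(X) = 742

Var(X) = a²·Var(S) + b²·Var(B) + c²·Var(U) + 2ab·Cov(S, B) + 2ac·Cov(S, U) + 2bc·Cov(B, U), with a = 2, b = -8, c = 1.2.
= 40 + 1088 + 55.44 + (-224) + 70.56 + (-288)
= 742.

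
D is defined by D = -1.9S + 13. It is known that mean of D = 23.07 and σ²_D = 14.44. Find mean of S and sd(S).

mean of S = -5.3, sd(S) = 2

From D = -1.9S + 13: mean of D = a·mean of S + b, so mean of S = (mean of D − b)/a = (23.07 − 13)/(-1.9) = -5.3.
sd(D) = √14.44 = 3.8.
sd(D) = |a|·sd(S), so sd(S) = 3.8/|-1.9| = 2.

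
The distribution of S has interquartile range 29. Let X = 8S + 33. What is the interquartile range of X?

Under X = aS + b, IQR(X) = |a|·IQR(S) = |8|·29 = 232 (shifts cancel; spread scales by |a|).

IQR(X) = 232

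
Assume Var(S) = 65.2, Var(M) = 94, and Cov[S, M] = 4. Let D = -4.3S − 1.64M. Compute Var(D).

Var(D) = 1514.7864

Var(D) = a²·Var(S) + b²·Var(M) + 2ab·Cov[S, M] with a = -4.3, b = -1.64.
= (-4.3)²·65.2 + (-1.64)²·94 + 2·(-4.3)·(-1.64)·4
= 1205.548 + 252.8224 + 56.416 = 1514.7864.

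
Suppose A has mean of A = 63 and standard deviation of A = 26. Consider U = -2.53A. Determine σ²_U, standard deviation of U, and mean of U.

U = -2.53A is linear with a = -2.53, b = 0.
σ²_A = 26² = 676.
σ²_U = a²·σ²_A = (-2.53)²·676 = 4327.0084.
standard deviation of U = |a|·standard deviation of A = |-2.53|·26 = 65.78.
mean of U = a·mean of A + b = (-2.53)·63 = -159.39.

σ²_U = 4327.0084, standard deviation of U = 65.78, mean of U = -159.39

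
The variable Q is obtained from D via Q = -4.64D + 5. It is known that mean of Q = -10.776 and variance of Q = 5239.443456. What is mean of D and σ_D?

From Q = -4.64D + 5: mean of Q = a·mean of D + b, so mean of D = (mean of Q − b)/a = (-10.776 − 5)/(-4.64) = 3.4.
σ_Q = √5239.443456 = 72.384.
σ_Q = |a|·σ_D, so σ_D = 72.384/|-4.64| = 15.6.

mean of D = 3.4, σ_D = 15.6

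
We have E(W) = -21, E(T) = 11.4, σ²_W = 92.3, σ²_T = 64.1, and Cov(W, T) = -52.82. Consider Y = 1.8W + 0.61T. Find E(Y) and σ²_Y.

E(Y) = 1.8·E(W) + 0.61·E(T) = 1.8·(-21) + 0.61·11.4 = -30.846.
σ²_Y = a²·σ²_W + b²·σ²_T + 2ab·Cov(W, T) with a = 1.8, b = 0.61.
= 1.8²·92.3 + 0.61²·64.1 + 2·1.8·0.61·(-52.82)
= 299.052 + 23.85161 + (-115.99272) = 206.91089.

E(Y) = -30.846, σ²_Y = 206.91089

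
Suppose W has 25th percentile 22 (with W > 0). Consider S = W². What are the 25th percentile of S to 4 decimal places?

W² is increasing, so P_{25}(S) = g(P_{25}(W)) = 484.

25th percentile of S = 484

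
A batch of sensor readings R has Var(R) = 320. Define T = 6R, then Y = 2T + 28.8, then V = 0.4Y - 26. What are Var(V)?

Var(V) = 7372.8

Var(T) = 6²·320 = 11520.
Var(Y) = 2²·11520 = 46080.
Var(V) = 0.4²·46080 = 7372.8.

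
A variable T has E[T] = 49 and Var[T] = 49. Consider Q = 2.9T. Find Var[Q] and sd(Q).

Q = 2.9T is linear with a = 2.9, b = 0.
Var[Q] = a²·Var[T] = 2.9²·49 = 412.09.
sd(T) = √49 = 7.
sd(Q) = |a|·sd(T) = |2.9|·7 = 20.3.

Var[Q] = 412.09, sd(Q) = 20.3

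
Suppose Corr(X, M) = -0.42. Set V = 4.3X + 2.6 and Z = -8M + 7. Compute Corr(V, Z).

Linear rescalings preserve |correlation|; the slopes 4.3 and -8 have opposite signs, so the correlation flips sign: Corr(V, Z) = −Corr(X, M) = 0.42.

Corr(V, Z) = 0.42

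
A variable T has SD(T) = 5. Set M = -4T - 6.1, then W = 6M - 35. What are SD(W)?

SD(W) = 120

SD(M) = |-4|·5 = 20.
SD(W) = |6|·20 = 120.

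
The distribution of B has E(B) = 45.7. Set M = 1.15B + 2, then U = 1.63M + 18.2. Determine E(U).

E(U) = 107.12465

E(M) = 1.15·45.7 + 2 = 54.555.
E(U) = 1.63·54.555 + 18.2 = 107.12465.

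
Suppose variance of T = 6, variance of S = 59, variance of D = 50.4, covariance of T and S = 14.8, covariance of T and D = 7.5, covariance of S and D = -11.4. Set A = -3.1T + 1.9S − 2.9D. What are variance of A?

variance of A = a²·variance of T + b²·variance of S + c²·variance of D + 2ab·covariance of T and S + 2ac·covariance of T and D + 2bc·covariance of S and D, with a = -3.1, b = 1.9, c = -2.9.
= 57.66 + 212.99 + 423.864 + (-174.344) + 134.85 + 125.628
= 780.648.

variance of A = 780.648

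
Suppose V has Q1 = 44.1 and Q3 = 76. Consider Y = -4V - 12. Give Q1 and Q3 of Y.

a = -4 < 0 reverses order: Q1(Y) comes from Q3(V), Q3(Y) from Q1(V).
Q1(Y) = (-4)·76 + (-12) = -316; Q3(Y) = (-4)·44.1 + (-12) = -188.4.

Q1(Y) = -316, Q3(Y) = -188.4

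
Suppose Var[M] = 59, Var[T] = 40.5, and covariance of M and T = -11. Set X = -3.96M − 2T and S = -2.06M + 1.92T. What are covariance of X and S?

By bilinearity, covariance of X and S = ac·Var[M] + bd·Var[T] + (ad+bc)·covariance of M and T, with a=-3.96, b=-2, c=-2.06, d=1.92.
ac·Var[M] = (-3.96)·(-2.06)·59 = 481.2984
bd·Var[T] = (-2)·1.92·40.5 = -155.52
(ad+bc)·covariance of M and T = (-3.4832)·(-11) = 38.3152
covariance of X and S = 481.2984 + (-155.52) + 38.3152 = 364.0936.

covariance of X and S = 364.0936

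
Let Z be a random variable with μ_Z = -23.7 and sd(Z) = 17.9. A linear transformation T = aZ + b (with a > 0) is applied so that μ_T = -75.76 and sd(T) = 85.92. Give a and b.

a = 4.8, b = 38

sd(T) = a·sd(Z) (a > 0), so a = 85.92/17.9 = 4.8.
μ_T = a·μ_Z + b, so b = -75.76 − 4.8·(-23.7) = 38.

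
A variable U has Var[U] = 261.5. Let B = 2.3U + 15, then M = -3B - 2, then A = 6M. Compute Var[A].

Var[A] = 448200.54

Var[B] = 2.3²·261.5 = 1383.335.
Var[M] = (-3)²·1383.335 = 12450.015.
Var[A] = 6²·12450.015 = 448200.54.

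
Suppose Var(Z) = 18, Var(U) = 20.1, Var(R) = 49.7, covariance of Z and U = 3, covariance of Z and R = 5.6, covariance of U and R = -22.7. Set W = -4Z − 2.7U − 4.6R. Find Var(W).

Var(W) = 1193.193

Var(W) = a²·Var(Z) + b²·Var(U) + c²·Var(R) + 2ab·covariance of Z and U + 2ac·covariance of Z and R + 2bc·covariance of U and R, with a = -4, b = -2.7, c = -4.6.
= 288 + 146.529 + 1051.652 + 64.8 + 206.08 + (-563.868)
= 1193.193.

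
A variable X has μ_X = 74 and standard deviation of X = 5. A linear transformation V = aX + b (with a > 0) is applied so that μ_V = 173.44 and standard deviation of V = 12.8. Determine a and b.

standard deviation of V = a·standard deviation of X (a > 0), so a = 12.8/5 = 2.56.
μ_V = a·μ_X + b, so b = 173.44 − 2.56·74 = -16.

a = 2.56, b = -16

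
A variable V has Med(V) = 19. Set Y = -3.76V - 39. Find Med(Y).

Med(Y) = -110.44

A linear map preserves order up to sign, so Med(Y) = a·Med(V) + b = (-3.76)·19 + (-39) = -110.44.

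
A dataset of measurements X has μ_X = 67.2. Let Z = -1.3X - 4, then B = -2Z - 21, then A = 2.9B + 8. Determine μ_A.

μ_Z = (-1.3)·67.2 + (-4) = -91.36.
μ_B = (-2)·(-91.36) + (-21) = 161.72.
μ_A = 2.9·161.72 + 8 = 476.988.

μ_A = 476.988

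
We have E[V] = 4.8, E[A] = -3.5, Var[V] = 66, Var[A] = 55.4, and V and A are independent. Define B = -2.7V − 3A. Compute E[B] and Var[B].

E[B] = (-2.7)·E[V] + (-3)·E[A] = (-2.7)·4.8 + (-3)·(-3.5) = -2.46.
Var[B] = a²·Var[V] + b²·Var[A] + 2ab·Cov(V, A) with a = -2.7, b = -3.
Independence gives Cov(V, A) = 0.
= (-2.7)²·66 + (-3)²·55.4 + 2·(-2.7)·(-3)·0
= 481.14 + 498.6 + 0 = 979.74.

E[B] = -2.46, Var[B] = 979.74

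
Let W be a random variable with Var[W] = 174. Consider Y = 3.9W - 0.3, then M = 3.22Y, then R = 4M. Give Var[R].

Var[R] = 439046.165376

Var[Y] = 3.9²·174 = 2646.54.
Var[M] = 3.22²·2646.54 = 27440.385336.
Var[R] = 4²·27440.385336 = 439046.165376.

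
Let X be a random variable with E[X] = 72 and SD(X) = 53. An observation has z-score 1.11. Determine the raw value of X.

X = E[X] + z·SD(X) = 72 + 1.11·53 = 130.83.

X = 130.83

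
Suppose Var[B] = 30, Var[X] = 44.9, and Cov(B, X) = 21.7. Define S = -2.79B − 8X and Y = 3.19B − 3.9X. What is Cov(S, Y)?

By bilinearity, Cov(S, Y) = ac·Var[B] + bd·Var[X] + (ad+bc)·Cov(B, X), with a=-2.79, b=-8, c=3.19, d=-3.9.
ac·Var[B] = (-2.79)·3.19·30 = -267.003
bd·Var[X] = (-8)·(-3.9)·44.9 = 1400.88
(ad+bc)·Cov(B, X) = (-14.639)·21.7 = -317.6663
Cov(S, Y) = -267.003 + 1400.88 + (-317.6663) = 816.2107.

Cov(S, Y) = 816.2107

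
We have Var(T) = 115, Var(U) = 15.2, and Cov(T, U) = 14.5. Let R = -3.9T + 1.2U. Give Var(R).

Var(R) = 1635.318

Var(R) = a²·Var(T) + b²·Var(U) + 2ab·Cov(T, U) with a = -3.9, b = 1.2.
= (-3.9)²·115 + 1.2²·15.2 + 2·(-3.9)·1.2·14.5
= 1749.15 + 21.888 + (-135.72) = 1635.318.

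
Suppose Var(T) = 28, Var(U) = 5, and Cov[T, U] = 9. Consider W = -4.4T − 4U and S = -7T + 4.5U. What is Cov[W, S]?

Cov[W, S] = 846.2

By bilinearity, Cov[W, S] = ac·Var(T) + bd·Var(U) + (ad+bc)·Cov[T, U], with a=-4.4, b=-4, c=-7, d=4.5.
ac·Var(T) = (-4.4)·(-7)·28 = 862.4
bd·Var(U) = (-4)·4.5·5 = -90
(ad+bc)·Cov[T, U] = (8.2)·9 = 73.8
Cov[W, S] = 862.4 + (-90) + 73.8 = 846.2.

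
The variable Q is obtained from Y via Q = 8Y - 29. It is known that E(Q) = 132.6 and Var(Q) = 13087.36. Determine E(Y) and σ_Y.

E(Y) = 20.2, σ_Y = 14.3

From Q = 8Y - 29: E(Q) = a·E(Y) + b, so E(Y) = (E(Q) − b)/a = (132.6 − (-29))/8 = 20.2.
σ_Q = √13087.36 = 114.4.
σ_Q = |a|·σ_Y, so σ_Y = 114.4/|8| = 14.3.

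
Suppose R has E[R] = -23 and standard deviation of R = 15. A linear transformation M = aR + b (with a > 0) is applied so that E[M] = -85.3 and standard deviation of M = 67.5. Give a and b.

a = 4.5, b = 18.2

standard deviation of M = a·standard deviation of R (a > 0), so a = 67.5/15 = 4.5.
E[M] = a·E[R] + b, so b = -85.3 − 4.5·(-23) = 18.2.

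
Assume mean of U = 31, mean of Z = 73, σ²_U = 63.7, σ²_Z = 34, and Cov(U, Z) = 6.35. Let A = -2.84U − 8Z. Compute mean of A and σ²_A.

mean of A = -672.04, σ²_A = 2978.32272

mean of A = (-2.84)·mean of U + (-8)·mean of Z = (-2.84)·31 + (-8)·73 = -672.04.
σ²_A = a²·σ²_U + b²·σ²_Z + 2ab·Cov(U, Z) with a = -2.84, b = -8.
= (-2.84)²·63.7 + (-8)²·34 + 2·(-2.84)·(-8)·6.35
= 513.77872 + 2176 + 288.544 = 2978.32272.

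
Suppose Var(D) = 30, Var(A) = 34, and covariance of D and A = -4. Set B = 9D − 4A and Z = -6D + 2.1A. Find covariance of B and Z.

By bilinearity, covariance of B and Z = ac·Var(D) + bd·Var(A) + (ad+bc)·covariance of D and A, with a=9, b=-4, c=-6, d=2.1.
ac·Var(D) = 9·(-6)·30 = -1620
bd·Var(A) = (-4)·2.1·34 = -285.6
(ad+bc)·covariance of D and A = (42.9)·(-4) = -171.6
covariance of B and Z = -1620 + (-285.6) + (-171.6) = -2077.2.

covariance of B and Z = -2077.2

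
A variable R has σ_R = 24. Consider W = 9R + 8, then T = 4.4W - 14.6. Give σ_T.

σ_W = |9|·24 = 216.
σ_T = |4.4|·216 = 950.4.

σ_T = 950.4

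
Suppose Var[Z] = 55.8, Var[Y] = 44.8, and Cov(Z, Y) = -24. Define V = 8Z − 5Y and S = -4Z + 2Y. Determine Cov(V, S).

Cov(V, S) = -3097.6

By bilinearity, Cov(V, S) = ac·Var[Z] + bd·Var[Y] + (ad+bc)·Cov(Z, Y), with a=8, b=-5, c=-4, d=2.
ac·Var[Z] = 8·(-4)·55.8 = -1785.6
bd·Var[Y] = (-5)·2·44.8 = -448
(ad+bc)·Cov(Z, Y) = (36)·(-24) = -864
Cov(V, S) = -1785.6 + (-448) + (-864) = -3097.6.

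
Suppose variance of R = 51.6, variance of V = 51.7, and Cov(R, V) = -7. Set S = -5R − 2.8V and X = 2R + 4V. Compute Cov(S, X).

By bilinearity, Cov(S, X) = ac·variance of R + bd·variance of V + (ad+bc)·Cov(R, V), with a=-5, b=-2.8, c=2, d=4.
ac·variance of R = (-5)·2·51.6 = -516
bd·variance of V = (-2.8)·4·51.7 = -579.04
(ad+bc)·Cov(R, V) = (-25.6)·(-7) = 179.2
Cov(S, X) = -516 + (-579.04) + 179.2 = -915.84.

Cov(S, X) = -915.84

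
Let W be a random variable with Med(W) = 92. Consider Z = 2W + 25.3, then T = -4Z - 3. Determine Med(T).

Med(Z) = 2·92 + 25.3 = 209.3.
Med(T) = (-4)·209.3 + (-3) = -840.2.

Med(T) = -840.2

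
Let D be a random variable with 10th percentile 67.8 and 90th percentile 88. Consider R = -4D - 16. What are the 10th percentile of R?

10th percentile of R = -368

Since a = -4 < 0 the transformation is decreasing, reversing order: the 10th percentile of R corresponds to the 90th percentile of D.
So P_{10}(R) = a·P_{90}(D) + b = (-4)·88 + (-16) = -368.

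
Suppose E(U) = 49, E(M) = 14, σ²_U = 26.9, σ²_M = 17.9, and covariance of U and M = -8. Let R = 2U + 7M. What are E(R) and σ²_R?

E(R) = 196, σ²_R = 760.7

E(R) = 2·E(U) + 7·E(M) = 2·49 + 7·14 = 196.
σ²_R = a²·σ²_U + b²·σ²_M + 2ab·covariance of U and M with a = 2, b = 7.
= 2²·26.9 + 7²·17.9 + 2·2·7·(-8)
= 107.6 + 877.1 + (-224) = 760.7.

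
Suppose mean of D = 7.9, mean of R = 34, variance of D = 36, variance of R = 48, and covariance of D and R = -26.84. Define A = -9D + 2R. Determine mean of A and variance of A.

mean of A = -3.1, variance of A = 4074.24

mean of A = (-9)·mean of D + 2·mean of R = (-9)·7.9 + 2·34 = -3.1.
variance of A = a²·variance of D + b²·variance of R + 2ab·covariance of D and R with a = -9, b = 2.
= (-9)²·36 + 2²·48 + 2·(-9)·2·(-26.84)
= 2916 + 192 + 966.24 = 4074.24.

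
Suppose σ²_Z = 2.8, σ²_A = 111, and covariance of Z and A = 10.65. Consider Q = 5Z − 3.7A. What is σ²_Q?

σ²_Q = 1195.54

σ²_Q = a²·σ²_Z + b²·σ²_A + 2ab·covariance of Z and A with a = 5, b = -3.7.
= 5²·2.8 + (-3.7)²·111 + 2·5·(-3.7)·10.65
= 70 + 1519.59 + (-394.05) = 1195.54.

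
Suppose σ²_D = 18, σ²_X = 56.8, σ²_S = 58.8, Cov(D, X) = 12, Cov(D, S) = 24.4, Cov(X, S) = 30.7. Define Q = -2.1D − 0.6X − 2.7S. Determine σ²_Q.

σ²_Q = 934.884

σ²_Q = a²·σ²_D + b²·σ²_X + c²·σ²_S + 2ab·Cov(D, X) + 2ac·Cov(D, S) + 2bc·Cov(X, S), with a = -2.1, b = -0.6, c = -2.7.
= 79.38 + 20.448 + 428.652 + 30.24 + 276.696 + 99.468
= 934.884.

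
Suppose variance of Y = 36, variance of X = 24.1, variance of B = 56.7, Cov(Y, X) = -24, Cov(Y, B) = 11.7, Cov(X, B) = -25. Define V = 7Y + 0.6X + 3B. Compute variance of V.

variance of V = a²·variance of Y + b²·variance of X + c²·variance of B + 2ab·Cov(Y, X) + 2ac·Cov(Y, B) + 2bc·Cov(X, B), with a = 7, b = 0.6, c = 3.
= 1764 + 8.676 + 510.3 + (-201.6) + 491.4 + (-90)
= 2482.776.

variance of V = 2482.776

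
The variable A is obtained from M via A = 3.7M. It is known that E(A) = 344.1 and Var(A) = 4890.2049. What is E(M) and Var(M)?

From A = 3.7M: E(A) = a·E(M) + b, so E(M) = (E(A) − b)/a = (344.1 − 0)/3.7 = 93.
Var(A) = a²·Var(M), so Var(M) = 4890.2049/3.7² = 357.21.

E(M) = 93, Var(M) = 357.21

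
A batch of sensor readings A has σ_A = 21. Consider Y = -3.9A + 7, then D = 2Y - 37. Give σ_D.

σ_D = 163.8

σ_Y = |-3.9|·21 = 81.9.
σ_D = |2|·81.9 = 163.8.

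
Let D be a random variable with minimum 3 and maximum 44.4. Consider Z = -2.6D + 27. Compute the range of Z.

Range of D = 44.4 − 3 = 41.4.
Range(Z) = |a|·Range(D) = |-2.6|·41.4 = 107.64.

Range(Z) = 107.64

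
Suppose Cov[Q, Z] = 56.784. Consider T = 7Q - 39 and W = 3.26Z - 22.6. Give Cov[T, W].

Cov[T, W] = 1295.81088

Cov[T, W] = a·c·Cov[Q, Z] = 7·3.26·56.784 = 1295.81088. Additive constants drop out.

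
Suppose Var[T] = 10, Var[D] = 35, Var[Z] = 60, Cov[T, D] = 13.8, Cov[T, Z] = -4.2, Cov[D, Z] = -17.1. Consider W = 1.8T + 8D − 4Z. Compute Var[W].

Var[W] = a²·Var[T] + b²·Var[D] + c²·Var[Z] + 2ab·Cov[T, D] + 2ac·Cov[T, Z] + 2bc·Cov[D, Z], with a = 1.8, b = 8, c = -4.
= 32.4 + 2240 + 960 + 397.44 + 60.48 + 1094.4
= 4784.72.

Var[W] = 4784.72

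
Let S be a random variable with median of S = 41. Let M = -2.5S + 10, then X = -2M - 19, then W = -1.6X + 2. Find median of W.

median of M = (-2.5)·41 + 10 = -92.5.
median of X = (-2)·(-92.5) + (-19) = 166.
median of W = (-1.6)·166 + 2 = -263.6.

median of W = -263.6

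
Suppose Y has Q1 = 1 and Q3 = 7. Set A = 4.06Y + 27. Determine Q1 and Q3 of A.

a = 4.06 > 0: Q1(A) = a·Q1(Y)+b = 31.06, Q3(A) = a·Q3(Y)+b = 55.42.

Q1(A) = 31.06, Q3(A) = 55.42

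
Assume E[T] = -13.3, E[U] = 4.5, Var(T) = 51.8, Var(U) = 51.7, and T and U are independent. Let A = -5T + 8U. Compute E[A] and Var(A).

E[A] = (-5)·E[T] + 8·E[U] = (-5)·(-13.3) + 8·4.5 = 102.5.
Var(A) = a²·Var(T) + b²·Var(U) + 2ab·covariance of T and U with a = -5, b = 8.
Independence gives covariance of T and U = 0.
= (-5)²·51.8 + 8²·51.7 + 2·(-5)·8·0
= 1295 + 3308.8 + 0 = 4603.8.

E[A] = 102.5, Var(A) = 4603.8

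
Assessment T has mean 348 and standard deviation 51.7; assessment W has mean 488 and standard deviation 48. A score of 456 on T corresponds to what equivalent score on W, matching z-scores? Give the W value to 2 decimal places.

z = (456 − 348)/51.7 ≈ 2.089.
W = 488 + z·48 = 488 + (456 − 348)·48/51.7 ≈ 588.27.

W = 588.27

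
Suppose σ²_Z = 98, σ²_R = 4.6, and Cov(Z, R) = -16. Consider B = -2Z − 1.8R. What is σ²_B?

σ²_B = 291.704

σ²_B = a²·σ²_Z + b²·σ²_R + 2ab·Cov(Z, R) with a = -2, b = -1.8.
= (-2)²·98 + (-1.8)²·4.6 + 2·(-2)·(-1.8)·(-16)
= 392 + 14.904 + (-115.2) = 291.704.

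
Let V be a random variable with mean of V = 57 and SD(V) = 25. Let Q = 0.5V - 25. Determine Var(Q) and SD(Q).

Q = 0.5V - 25 is linear with a = 0.5, b = -25.
Var(V) = 25² = 625.
Var(Q) = a²·Var(V) = 0.5²·625 = 156.25 (the additive constant -25 does not affect variance).
SD(Q) = |a|·SD(V) = |0.5|·25 = 12.5.

Var(Q) = 156.25, SD(Q) = 12.5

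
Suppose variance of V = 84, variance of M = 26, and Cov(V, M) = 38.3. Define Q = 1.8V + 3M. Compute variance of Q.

variance of Q = a²·variance of V + b²·variance of M + 2ab·Cov(V, M) with a = 1.8, b = 3.
= 1.8²·84 + 3²·26 + 2·1.8·3·38.3
= 272.16 + 234 + 413.64 = 919.8.

variance of Q = 919.8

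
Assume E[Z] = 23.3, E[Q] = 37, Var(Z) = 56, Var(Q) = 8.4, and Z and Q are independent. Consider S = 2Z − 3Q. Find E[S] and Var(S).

E[S] = -64.4, Var(S) = 299.6

E[S] = 2·E[Z] + (-3)·E[Q] = 2·23.3 + (-3)·37 = -64.4.
Var(S) = a²·Var(Z) + b²·Var(Q) + 2ab·Cov(Z, Q) with a = 2, b = -3.
Independence gives Cov(Z, Q) = 0.
= 2²·56 + (-3)²·8.4 + 2·2·(-3)·0
= 224 + 75.6 + 0 = 299.6.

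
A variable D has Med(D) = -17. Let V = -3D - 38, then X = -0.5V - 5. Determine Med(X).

Med(X) = -11.5

Med(V) = (-3)·(-17) + (-38) = 13.
Med(X) = (-0.5)·13 + (-5) = -11.5.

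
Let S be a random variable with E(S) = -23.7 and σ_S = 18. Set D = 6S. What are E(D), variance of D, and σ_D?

D = 6S is linear with a = 6, b = 0.
E(D) = a·E(S) + b = 6·(-23.7) = -142.2.
variance of S = 18² = 324.
variance of D = a²·variance of S = 6²·324 = 11664.
σ_D = |a|·σ_S = |6|·18 = 108.

E(D) = -142.2, variance of D = 11664, σ_D = 108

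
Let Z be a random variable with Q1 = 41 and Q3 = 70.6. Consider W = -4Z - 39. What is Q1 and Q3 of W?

a = -4 < 0 reverses order: Q1(W) comes from Q3(Z), Q3(W) from Q1(Z).
Q1(W) = (-4)·70.6 + (-39) = -321.4; Q3(W) = (-4)·41 + (-39) = -203.

Q1(W) = -321.4, Q3(W) = -203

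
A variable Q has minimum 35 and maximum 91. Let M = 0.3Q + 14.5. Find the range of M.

Range of Q = 91 − 35 = 56.
Range(M) = |a|·Range(Q) = |0.3|·56 = 16.8.

Range(M) = 16.8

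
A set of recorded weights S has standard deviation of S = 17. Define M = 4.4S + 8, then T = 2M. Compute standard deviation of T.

standard deviation of M = |4.4|·17 = 74.8.
standard deviation of T = |2|·74.8 = 149.6.

standard deviation of T = 149.6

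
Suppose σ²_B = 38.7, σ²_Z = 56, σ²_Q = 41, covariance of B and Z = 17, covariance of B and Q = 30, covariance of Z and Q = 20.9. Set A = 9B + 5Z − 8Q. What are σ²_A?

σ²_A = 2696.7

σ²_A = a²·σ²_B + b²·σ²_Z + c²·σ²_Q + 2ab·covariance of B and Z + 2ac·covariance of B and Q + 2bc·covariance of Z and Q, with a = 9, b = 5, c = -8.
= 3134.7 + 1400 + 2624 + 1530 + (-4320) + (-1672)
= 2696.7.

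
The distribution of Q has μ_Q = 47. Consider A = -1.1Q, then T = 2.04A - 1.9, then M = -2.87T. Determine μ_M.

μ_A = (-1.1)·47 = -51.7.
μ_T = 2.04·(-51.7) + (-1.9) = -107.368.
μ_M = (-2.87)·(-107.368) = 308.14616.

μ_M = 308.14616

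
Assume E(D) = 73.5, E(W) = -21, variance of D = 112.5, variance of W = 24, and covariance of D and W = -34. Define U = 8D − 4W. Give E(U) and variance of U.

E(U) = 672, variance of U = 9760

E(U) = 8·E(D) + (-4)·E(W) = 8·73.5 + (-4)·(-21) = 672.
variance of U = a²·variance of D + b²·variance of W + 2ab·covariance of D and W with a = 8, b = -4.
= 8²·112.5 + (-4)²·24 + 2·8·(-4)·(-34)
= 7200 + 384 + 2176 = 9760.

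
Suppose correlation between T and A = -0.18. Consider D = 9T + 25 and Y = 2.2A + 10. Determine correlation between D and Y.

Linear rescalings preserve correlation up to sign; here the slopes 9 and 2.2 have the same sign, so correlation between D and Y = correlation between T and A = -0.18.

correlation between D and Y = -0.18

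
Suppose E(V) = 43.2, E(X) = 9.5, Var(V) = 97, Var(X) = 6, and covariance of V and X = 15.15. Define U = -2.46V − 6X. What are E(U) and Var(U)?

E(U) = -163.272, Var(U) = 1250.2332

E(U) = (-2.46)·E(V) + (-6)·E(X) = (-2.46)·43.2 + (-6)·9.5 = -163.272.
Var(U) = a²·Var(V) + b²·Var(X) + 2ab·covariance of V and X with a = -2.46, b = -6.
= (-2.46)²·97 + (-6)²·6 + 2·(-2.46)·(-6)·15.15
= 587.0052 + 216 + 447.228 = 1250.2332.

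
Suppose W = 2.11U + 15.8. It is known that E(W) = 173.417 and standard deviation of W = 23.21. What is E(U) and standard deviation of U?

From W = 2.11U + 15.8: E(W) = a·E(U) + b, so E(U) = (E(W) − b)/a = (173.417 − 15.8)/2.11 = 74.7.
standard deviation of W = |a|·standard deviation of U, so standard deviation of U = 23.21/|2.11| = 11.

E(U) = 74.7, standard deviation of U = 11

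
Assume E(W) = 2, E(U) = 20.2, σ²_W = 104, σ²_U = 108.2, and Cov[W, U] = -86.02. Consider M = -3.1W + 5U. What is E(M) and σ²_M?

E(M) = 94.8, σ²_M = 6371.06

E(M) = (-3.1)·E(W) + 5·E(U) = (-3.1)·2 + 5·20.2 = 94.8.
σ²_M = a²·σ²_W + b²·σ²_U + 2ab·Cov[W, U] with a = -3.1, b = 5.
= (-3.1)²·104 + 5²·108.2 + 2·(-3.1)·5·(-86.02)
= 999.44 + 2705 + 2666.62 = 6371.06.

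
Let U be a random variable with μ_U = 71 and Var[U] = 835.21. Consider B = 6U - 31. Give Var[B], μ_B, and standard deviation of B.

B = 6U - 31 is linear with a = 6, b = -31.
Var[B] = a²·Var[U] = 6²·835.21 = 30067.56 (the additive constant -31 does not affect variance).
μ_B = a·μ_U + b = 6·71 + (-31) = 395.
standard deviation of U = √835.21 = 28.9.
standard deviation of B = |a|·standard deviation of U = |6|·28.9 = 173.4.

Var[B] = 30067.56, μ_B = 395, standard deviation of B = 173.4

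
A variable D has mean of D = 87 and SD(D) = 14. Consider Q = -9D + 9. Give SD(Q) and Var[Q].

SD(Q) = 126, Var[Q] = 15876

Q = -9D + 9 is linear with a = -9, b = 9.
SD(Q) = |a|·SD(D) = |-9|·14 = 126.
Var[D] = 14² = 196.
Var[Q] = a²·Var[D] = (-9)²·196 = 15876 (the additive constant 9 does not affect variance).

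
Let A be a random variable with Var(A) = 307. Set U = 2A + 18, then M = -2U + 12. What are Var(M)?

Var(U) = 2²·307 = 1228.
Var(M) = (-2)²·1228 = 4912.

Var(M) = 4912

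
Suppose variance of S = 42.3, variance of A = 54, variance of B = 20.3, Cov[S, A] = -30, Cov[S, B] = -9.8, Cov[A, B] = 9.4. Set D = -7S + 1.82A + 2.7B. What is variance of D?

variance of D = a²·variance of S + b²·variance of A + c²·variance of B + 2ab·Cov[S, A] + 2ac·Cov[S, B] + 2bc·Cov[A, B], with a = -7, b = 1.82, c = 2.7.
= 2072.7 + 178.8696 + 147.987 + 764.4 + 370.44 + 92.3832
= 3626.7798.

variance of D = 3626.7798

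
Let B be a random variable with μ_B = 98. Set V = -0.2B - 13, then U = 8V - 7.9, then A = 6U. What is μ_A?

μ_V = (-0.2)·98 + (-13) = -32.6.
μ_U = 8·(-32.6) + (-7.9) = -268.7.
μ_A = 6·(-268.7) = -1612.2.

μ_A = -1612.2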